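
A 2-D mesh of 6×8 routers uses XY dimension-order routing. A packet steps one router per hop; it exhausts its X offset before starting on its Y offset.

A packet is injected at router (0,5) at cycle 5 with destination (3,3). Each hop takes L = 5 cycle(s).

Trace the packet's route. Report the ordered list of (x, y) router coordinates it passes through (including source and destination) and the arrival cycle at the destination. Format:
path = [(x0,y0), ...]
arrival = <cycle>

#0 — 0,5 | c5
#1 — 1,5 | c10 | E
#2 — 2,5 | c15 | E
#3 — 3,5 | c20 | E
#4 — 3,4 | c25 | S
#5 — 3,3 | c30 | S

path = [(0,5), (1,5), (2,5), (3,5), (3,4), (3,3)]
arrival = 30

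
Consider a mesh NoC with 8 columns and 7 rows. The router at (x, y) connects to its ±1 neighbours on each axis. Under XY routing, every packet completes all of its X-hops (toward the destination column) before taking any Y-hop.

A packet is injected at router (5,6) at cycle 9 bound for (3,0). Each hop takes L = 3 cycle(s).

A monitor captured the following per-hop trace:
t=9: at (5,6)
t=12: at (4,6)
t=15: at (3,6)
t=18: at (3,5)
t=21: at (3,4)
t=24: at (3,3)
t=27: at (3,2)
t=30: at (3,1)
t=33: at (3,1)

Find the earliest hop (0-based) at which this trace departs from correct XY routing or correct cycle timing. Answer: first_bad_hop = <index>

  1: Δx=-1 Δy=+0 Δt=3 [ok]
  2: Δx=-1 Δy=+0 Δt=3 [ok]
  3: Δx=+0 Δy=-1 Δt=3 [ok]
  4: Δx=+0 Δy=-1 Δt=3 [ok]
  5: Δx=+0 Δy=-1 Δt=3 [ok]
  6: Δx=+0 Δy=-1 Δt=3 [ok]
  7: Δx=+0 Δy=-1 Δt=3 [ok]
  8: Δx=+0 Δy=+0 Δt=3 [BAD: non-unit step]

first_bad_hop = 8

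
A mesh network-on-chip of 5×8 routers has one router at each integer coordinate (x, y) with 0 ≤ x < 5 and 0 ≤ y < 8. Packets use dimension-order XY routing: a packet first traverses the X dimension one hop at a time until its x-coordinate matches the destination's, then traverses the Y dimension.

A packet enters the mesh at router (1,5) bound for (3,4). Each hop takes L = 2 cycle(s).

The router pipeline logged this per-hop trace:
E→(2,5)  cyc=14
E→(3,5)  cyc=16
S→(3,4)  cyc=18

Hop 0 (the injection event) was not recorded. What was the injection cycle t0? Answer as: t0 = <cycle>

cyc[1] = 14 and cyc[k] = t0 + k·L for every k.
Therefore t0 = 14 − L = 12.

t0 = 12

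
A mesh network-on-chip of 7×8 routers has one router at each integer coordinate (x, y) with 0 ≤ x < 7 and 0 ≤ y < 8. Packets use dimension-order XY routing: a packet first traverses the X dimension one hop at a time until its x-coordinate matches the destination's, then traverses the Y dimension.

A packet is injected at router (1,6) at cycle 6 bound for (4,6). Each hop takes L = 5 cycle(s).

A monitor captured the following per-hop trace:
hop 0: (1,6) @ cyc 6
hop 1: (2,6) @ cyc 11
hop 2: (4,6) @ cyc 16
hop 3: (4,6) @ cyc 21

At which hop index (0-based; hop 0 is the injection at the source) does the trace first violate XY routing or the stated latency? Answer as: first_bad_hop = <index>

  1: Δx=+1 Δy=+0 Δt=5 [ok]
  2: Δx=+2 Δy=+0 Δt=5 [BAD: non-unit step]

first_bad_hop = 2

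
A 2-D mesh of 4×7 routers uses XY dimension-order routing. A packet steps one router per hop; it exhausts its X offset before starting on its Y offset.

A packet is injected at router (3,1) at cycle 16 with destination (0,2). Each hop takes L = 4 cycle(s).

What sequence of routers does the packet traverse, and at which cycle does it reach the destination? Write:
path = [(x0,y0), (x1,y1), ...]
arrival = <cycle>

src (3,1)  cyc=16
W→(2,1)  cyc=20
W→(1,1)  cyc=24
W→(0,1)  cyc=28
N→(0,2)  cyc=32

path = [(3,1), (2,1), (1,1), (0,1), (0,2)]
arrival = 32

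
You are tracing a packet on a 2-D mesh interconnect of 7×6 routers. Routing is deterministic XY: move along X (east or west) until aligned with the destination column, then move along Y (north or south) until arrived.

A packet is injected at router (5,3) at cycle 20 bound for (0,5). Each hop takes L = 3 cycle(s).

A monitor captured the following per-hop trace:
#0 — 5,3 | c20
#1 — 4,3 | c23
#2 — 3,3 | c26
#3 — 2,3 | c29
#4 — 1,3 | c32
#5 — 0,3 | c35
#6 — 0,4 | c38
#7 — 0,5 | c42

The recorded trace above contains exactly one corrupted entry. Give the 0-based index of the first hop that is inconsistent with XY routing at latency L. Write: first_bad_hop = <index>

[1] (-1,+0) / 3c ⇒ ok
[2] (-1,+0) / 3c ⇒ ok
[3] (-1,+0) / 3c ⇒ ok
[4] (-1,+0) / 3c ⇒ ok
[5] (-1,+0) / 3c ⇒ ok
[6] (+0,+1) / 3c ⇒ ok
[7] (+0,+1) / 4c ⇒ BAD: Δcyc=4≠L

first_bad_hop = 7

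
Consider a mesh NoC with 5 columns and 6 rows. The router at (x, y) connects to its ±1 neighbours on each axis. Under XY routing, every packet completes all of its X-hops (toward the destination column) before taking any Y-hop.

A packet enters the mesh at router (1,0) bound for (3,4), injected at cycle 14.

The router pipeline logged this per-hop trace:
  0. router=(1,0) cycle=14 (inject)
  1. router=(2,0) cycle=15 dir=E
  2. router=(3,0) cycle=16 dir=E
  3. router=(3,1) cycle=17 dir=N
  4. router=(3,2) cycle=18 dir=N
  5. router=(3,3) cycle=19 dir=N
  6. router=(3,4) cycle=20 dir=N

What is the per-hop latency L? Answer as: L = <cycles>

From hop 0 (14) to hop 1 (15): +1 cycles.
One hop costs L cycles, so L = 1.

L = 1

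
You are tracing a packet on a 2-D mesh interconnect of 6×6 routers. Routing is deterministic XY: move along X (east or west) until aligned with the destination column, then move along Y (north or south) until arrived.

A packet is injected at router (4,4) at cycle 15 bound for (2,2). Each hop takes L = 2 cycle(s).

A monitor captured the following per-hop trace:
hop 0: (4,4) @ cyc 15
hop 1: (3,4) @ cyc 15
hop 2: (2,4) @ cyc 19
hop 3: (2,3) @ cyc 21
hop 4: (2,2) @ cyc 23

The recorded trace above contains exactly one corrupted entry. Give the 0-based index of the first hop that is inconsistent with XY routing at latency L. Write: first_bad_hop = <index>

first_bad_hop = 1

[1] (-1,+0) / 0c ⇒ BAD: Δcyc=0≠L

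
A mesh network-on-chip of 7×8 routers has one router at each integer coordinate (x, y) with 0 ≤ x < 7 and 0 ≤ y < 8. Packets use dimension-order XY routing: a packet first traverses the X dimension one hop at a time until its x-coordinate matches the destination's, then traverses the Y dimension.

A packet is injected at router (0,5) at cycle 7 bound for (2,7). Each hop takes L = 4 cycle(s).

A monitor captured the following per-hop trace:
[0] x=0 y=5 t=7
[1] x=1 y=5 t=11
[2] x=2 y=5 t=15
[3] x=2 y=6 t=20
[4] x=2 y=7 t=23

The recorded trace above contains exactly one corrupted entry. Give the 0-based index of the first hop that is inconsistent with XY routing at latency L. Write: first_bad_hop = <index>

first_bad_hop = 3

check 1→ d=(1,0) cyc+4: ok
check 2→ d=(1,0) cyc+4: ok
check 3→ d=(0,1) cyc+5: BAD: Δcyc=5≠L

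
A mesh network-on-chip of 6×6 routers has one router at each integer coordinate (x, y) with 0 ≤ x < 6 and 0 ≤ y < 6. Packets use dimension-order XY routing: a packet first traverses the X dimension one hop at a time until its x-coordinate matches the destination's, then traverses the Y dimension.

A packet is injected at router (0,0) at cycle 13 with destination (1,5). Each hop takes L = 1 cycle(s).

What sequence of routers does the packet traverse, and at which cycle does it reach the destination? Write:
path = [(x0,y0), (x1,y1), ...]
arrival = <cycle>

[0] x=0 y=0 t=13
[1] x=1 y=0 t=14 →E
[2] x=1 y=1 t=15 →N
[3] x=1 y=2 t=16 →N
[4] x=1 y=3 t=17 →N
[5] x=1 y=4 t=18 →N
[6] x=1 y=5 t=19 →N

path = [(0,0), (1,0), (1,1), (1,2), (1,3), (1,4), (1,5)]
arrival = 19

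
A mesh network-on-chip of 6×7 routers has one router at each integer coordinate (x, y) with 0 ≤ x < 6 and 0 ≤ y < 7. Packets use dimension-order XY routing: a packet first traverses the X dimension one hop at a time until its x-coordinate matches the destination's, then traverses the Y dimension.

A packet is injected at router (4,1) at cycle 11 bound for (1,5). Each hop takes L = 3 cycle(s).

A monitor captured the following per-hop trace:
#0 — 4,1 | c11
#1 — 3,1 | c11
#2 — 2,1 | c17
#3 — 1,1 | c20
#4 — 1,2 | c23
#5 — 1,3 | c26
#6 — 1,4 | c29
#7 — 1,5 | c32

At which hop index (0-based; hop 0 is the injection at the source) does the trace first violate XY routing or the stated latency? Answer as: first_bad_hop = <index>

check 1→ d=(-1,0) cyc+0: BAD: Δcyc=0≠L

first_bad_hop = 1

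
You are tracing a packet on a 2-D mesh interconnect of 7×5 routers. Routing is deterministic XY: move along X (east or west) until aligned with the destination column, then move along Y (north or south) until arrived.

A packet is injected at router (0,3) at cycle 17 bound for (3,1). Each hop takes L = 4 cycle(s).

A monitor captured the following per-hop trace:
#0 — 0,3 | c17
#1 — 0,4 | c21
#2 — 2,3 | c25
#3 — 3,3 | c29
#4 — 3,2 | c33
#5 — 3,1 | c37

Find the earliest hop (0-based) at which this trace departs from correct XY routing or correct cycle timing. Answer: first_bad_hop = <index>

first_bad_hop = 1

[1] (+0,+1) / 4c ⇒ BAD: Y-move but x=0≠3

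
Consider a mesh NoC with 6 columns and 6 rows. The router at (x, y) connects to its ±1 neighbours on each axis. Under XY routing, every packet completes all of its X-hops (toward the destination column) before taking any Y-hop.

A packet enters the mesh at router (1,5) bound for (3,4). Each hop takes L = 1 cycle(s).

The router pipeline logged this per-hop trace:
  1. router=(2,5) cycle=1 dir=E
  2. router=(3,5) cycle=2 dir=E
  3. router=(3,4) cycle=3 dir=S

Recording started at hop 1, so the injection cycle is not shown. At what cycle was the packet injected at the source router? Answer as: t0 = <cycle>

cyc[1] = 1 and cyc[k] = t0 + k·L for every k.
Subtract one hop: t0 = 1 − 1 = 0.

t0 = 0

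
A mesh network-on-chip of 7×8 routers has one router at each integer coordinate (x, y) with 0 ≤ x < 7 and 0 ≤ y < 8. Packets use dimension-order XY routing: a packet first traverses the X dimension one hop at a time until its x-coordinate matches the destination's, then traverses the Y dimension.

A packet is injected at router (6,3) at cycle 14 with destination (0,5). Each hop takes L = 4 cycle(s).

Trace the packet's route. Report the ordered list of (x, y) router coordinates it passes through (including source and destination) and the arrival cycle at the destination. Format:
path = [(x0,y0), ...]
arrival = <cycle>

path = [(6,3), (5,3), (4,3), (3,3), (2,3), (1,3), (0,3), (0,4), (0,5)]
arrival = 46

[0] x=6 y=3 t=14
[1] x=5 y=3 t=18 →W
[2] x=4 y=3 t=22 →W
[3] x=3 y=3 t=26 →W
[4] x=2 y=3 t=30 →W
[5] x=1 y=3 t=34 →W
[6] x=0 y=3 t=38 →W
[7] x=0 y=4 t=42 →N
[8] x=0 y=5 t=46 →N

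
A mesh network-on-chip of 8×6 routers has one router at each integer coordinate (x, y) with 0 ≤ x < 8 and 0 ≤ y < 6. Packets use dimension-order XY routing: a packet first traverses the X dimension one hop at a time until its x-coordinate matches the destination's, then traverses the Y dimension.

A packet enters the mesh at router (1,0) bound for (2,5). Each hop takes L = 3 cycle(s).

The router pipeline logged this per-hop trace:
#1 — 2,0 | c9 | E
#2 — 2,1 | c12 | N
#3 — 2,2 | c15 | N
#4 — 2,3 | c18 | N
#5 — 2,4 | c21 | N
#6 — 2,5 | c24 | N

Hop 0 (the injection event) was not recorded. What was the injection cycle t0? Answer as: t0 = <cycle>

t0 = 6

cyc[1] = 9 and cyc[k] = t0 + k·L for every k.
t0 = cyc[1] − L = 9 − 3 = 6.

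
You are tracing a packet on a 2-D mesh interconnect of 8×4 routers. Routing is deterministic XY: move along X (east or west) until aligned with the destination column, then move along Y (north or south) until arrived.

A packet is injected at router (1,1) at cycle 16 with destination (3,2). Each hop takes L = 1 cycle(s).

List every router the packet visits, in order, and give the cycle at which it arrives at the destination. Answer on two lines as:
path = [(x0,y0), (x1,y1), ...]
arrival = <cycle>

path = [(1,1), (2,1), (3,1), (3,2)]
arrival = 19

[0] x=1 y=1 t=16
[1] x=2 y=1 t=17 →E
[2] x=3 y=1 t=18 →E
[3] x=3 y=2 t=19 →N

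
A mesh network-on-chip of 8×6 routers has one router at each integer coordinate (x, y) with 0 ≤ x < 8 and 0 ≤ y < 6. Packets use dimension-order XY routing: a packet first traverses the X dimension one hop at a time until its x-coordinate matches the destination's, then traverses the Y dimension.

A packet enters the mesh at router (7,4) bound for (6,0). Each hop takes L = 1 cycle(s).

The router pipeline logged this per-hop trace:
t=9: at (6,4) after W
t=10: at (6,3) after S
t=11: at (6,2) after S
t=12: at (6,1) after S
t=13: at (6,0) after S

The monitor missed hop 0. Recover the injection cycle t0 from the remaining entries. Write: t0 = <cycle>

t0 = 8

The first recorded entry is hop 1 at cycle 9.
t0 = cyc[1] − L = 9 − 1 = 8.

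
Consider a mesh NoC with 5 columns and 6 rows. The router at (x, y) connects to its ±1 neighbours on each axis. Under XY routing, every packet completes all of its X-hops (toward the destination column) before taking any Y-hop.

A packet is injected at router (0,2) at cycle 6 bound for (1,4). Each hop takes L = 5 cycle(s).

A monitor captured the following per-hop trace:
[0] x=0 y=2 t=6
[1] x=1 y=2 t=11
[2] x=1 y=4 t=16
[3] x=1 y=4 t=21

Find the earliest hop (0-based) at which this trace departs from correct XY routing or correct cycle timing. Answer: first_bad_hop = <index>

first_bad_hop = 2

hop 1: step (+1,+0), +5 cyc — ok
hop 2: step (+0,+2), +5 cyc — BAD: non-unit step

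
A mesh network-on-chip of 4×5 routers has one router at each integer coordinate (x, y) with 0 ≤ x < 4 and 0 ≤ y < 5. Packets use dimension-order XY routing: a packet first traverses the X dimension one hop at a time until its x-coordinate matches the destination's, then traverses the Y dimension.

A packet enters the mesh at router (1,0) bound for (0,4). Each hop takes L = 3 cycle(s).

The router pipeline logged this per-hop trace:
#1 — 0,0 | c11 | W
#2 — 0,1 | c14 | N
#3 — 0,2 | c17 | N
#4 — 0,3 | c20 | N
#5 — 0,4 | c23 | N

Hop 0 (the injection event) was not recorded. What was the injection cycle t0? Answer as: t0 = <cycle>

t0 = 8

The first recorded entry is hop 1 at cycle 11.
Subtract one hop: t0 = 11 − 3 = 8.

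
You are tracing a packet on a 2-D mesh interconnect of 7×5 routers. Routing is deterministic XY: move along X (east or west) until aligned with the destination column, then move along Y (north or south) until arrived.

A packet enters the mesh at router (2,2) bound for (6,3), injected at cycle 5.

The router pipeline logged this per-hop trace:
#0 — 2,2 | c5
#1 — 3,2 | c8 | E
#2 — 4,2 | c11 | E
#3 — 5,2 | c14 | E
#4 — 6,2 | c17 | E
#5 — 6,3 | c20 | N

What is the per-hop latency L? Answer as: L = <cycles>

L = 3

Between hops 0 and 1 the cycle counter advances 8 − 5 = 3.
Per-hop latency L = Δcyc = 3.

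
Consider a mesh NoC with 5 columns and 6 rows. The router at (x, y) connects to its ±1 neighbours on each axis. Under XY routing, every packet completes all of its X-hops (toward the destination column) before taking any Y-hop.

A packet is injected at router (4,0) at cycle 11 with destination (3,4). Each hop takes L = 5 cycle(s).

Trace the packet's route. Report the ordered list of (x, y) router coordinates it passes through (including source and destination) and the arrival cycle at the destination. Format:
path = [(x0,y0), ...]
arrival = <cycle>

hop 0: (4,0) @ cyc 11
hop 1: (3,0) @ cyc 16  [W]
hop 2: (3,1) @ cyc 21  [N]
hop 3: (3,2) @ cyc 26  [N]
hop 4: (3,3) @ cyc 31  [N]
hop 5: (3,4) @ cyc 36  [N]

path = [(4,0), (3,0), (3,1), (3,2), (3,3), (3,4)]
arrival = 36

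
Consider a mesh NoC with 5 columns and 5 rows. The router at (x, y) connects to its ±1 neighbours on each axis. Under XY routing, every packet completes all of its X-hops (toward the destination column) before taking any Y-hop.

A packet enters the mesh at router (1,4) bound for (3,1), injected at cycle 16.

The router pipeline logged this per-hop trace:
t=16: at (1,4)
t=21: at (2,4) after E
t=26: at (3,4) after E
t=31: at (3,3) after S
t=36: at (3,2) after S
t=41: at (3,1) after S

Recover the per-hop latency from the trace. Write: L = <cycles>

From hop 0 (16) to hop 1 (21): +5 cycles.
Per-hop latency L = Δcyc = 5.

L = 5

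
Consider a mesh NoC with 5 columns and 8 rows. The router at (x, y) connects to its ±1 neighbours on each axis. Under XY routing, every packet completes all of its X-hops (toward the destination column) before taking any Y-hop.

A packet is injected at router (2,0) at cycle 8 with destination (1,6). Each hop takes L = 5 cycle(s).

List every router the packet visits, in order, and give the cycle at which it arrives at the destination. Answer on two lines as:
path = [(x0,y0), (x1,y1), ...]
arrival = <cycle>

path = [(2,0), (1,0), (1,1), (1,2), (1,3), (1,4), (1,5), (1,6)]
arrival = 43

t=8: at (2,0)
t=13: at (1,0) after W
t=18: at (1,1) after N
t=23: at (1,2) after N
t=28: at (1,3) after N
t=33: at (1,4) after N
t=38: at (1,5) after N
t=43: at (1,6) after N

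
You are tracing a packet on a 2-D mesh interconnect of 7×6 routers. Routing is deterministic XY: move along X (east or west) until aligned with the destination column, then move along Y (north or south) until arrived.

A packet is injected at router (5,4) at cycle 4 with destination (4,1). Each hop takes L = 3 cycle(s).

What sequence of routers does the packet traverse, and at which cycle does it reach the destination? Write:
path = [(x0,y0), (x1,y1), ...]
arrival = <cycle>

[0] x=5 y=4 t=4
[1] x=4 y=4 t=7 →W
[2] x=4 y=3 t=10 →S
[3] x=4 y=2 t=13 →S
[4] x=4 y=1 t=16 →S

path = [(5,4), (4,4), (4,3), (4,2), (4,1)]
arrival = 16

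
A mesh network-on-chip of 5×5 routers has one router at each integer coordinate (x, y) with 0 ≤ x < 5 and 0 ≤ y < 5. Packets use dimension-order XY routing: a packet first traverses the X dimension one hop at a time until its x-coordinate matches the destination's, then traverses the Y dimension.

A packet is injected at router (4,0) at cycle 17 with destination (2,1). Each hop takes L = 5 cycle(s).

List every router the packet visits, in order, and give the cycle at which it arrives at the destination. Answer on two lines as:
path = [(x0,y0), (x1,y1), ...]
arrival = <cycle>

path = [(4,0), (3,0), (2,0), (2,1)]
arrival = 32

[0] x=4 y=0 t=17
[1] x=3 y=0 t=22 →W
[2] x=2 y=0 t=27 →W
[3] x=2 y=1 t=32 →N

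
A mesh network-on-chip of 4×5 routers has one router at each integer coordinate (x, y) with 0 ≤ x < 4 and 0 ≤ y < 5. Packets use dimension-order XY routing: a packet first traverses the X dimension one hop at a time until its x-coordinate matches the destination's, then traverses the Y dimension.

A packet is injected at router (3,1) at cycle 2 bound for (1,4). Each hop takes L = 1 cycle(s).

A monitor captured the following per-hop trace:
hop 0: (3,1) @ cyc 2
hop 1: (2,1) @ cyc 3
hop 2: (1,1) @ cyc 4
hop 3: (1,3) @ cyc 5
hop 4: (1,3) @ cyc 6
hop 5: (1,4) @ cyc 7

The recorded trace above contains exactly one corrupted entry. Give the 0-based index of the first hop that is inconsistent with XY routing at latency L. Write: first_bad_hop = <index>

  1: Δx=-1 Δy=+0 Δt=1 [ok]
  2: Δx=-1 Δy=+0 Δt=1 [ok]
  3: Δx=+0 Δy=+2 Δt=1 [BAD: non-unit step]

first_bad_hop = 3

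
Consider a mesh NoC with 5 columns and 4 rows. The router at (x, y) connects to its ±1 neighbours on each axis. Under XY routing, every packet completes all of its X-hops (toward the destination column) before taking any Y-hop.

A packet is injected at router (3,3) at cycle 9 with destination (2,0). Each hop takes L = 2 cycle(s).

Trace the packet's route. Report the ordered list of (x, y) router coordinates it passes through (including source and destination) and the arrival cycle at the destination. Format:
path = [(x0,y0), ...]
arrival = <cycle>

#0 — 3,3 | c9
#1 — 2,3 | c11 | W
#2 — 2,2 | c13 | S
#3 — 2,1 | c15 | S
#4 — 2,0 | c17 | S

path = [(3,3), (2,3), (2,2), (2,1), (2,0)]
arrival = 17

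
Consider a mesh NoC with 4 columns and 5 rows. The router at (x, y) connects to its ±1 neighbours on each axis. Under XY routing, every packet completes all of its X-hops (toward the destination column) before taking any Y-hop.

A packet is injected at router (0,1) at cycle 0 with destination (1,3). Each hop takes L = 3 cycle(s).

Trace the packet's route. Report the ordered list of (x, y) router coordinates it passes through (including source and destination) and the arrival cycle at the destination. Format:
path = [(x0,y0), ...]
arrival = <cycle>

[0] x=0 y=1 t=0
[1] x=1 y=1 t=3 →E
[2] x=1 y=2 t=6 →N
[3] x=1 y=3 t=9 →N

path = [(0,1), (1,1), (1,2), (1,3)]
arrival = 9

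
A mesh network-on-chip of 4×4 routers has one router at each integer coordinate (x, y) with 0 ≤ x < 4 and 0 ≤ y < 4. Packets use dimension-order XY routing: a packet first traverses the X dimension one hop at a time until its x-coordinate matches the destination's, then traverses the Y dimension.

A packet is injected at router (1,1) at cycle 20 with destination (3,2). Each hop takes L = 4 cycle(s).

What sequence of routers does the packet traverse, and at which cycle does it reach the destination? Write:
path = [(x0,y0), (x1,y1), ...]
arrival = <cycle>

path = [(1,1), (2,1), (3,1), (3,2)]
arrival = 32

[0] x=1 y=1 t=20
[1] x=2 y=1 t=24 →E
[2] x=3 y=1 t=28 →E
[3] x=3 y=2 t=32 →N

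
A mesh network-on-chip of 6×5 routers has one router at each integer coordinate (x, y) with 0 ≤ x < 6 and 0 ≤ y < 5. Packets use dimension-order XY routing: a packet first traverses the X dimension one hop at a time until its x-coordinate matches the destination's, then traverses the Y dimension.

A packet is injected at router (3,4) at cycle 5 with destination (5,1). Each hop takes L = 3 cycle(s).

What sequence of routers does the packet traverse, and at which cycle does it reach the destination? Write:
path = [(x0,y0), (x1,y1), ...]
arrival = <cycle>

path = [(3,4), (4,4), (5,4), (5,3), (5,2), (5,1)]
arrival = 20

[0] x=3 y=4 t=5
[1] x=4 y=4 t=8 →E
[2] x=5 y=4 t=11 →E
[3] x=5 y=3 t=14 →S
[4] x=5 y=2 t=17 →S
[5] x=5 y=1 t=20 →S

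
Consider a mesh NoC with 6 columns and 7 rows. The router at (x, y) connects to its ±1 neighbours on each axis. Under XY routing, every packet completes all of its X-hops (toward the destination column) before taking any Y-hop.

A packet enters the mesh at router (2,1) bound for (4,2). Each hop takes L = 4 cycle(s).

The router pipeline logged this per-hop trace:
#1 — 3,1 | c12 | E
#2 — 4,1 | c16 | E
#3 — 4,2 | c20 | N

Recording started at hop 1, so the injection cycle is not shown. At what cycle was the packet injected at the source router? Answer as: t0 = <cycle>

t0 = 8

At hop 1 the cycle is 12; in general cyc_k = t0 + kL.
t0 = cyc[1] − L = 12 − 4 = 8.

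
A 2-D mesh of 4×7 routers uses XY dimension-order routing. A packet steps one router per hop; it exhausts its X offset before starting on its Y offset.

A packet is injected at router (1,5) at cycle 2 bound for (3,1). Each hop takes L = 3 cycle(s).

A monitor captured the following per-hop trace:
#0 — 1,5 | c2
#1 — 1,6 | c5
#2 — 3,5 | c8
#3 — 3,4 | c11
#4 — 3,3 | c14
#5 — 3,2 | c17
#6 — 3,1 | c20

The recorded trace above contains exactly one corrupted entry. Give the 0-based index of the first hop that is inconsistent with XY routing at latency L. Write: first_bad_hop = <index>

first_bad_hop = 1

check 1→ d=(0,1) cyc+3: BAD: Y-move but x=1≠3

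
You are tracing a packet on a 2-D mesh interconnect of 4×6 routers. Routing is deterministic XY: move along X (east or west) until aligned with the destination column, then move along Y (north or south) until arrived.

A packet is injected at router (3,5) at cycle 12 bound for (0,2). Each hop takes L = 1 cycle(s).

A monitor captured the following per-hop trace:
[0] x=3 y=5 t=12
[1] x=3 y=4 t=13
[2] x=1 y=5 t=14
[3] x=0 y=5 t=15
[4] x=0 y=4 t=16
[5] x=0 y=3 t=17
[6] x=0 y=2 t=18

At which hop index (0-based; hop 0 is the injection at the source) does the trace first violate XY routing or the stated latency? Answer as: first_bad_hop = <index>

first_bad_hop = 1

check 1→ d=(0,-1) cyc+1: BAD: Y-move but x=3≠0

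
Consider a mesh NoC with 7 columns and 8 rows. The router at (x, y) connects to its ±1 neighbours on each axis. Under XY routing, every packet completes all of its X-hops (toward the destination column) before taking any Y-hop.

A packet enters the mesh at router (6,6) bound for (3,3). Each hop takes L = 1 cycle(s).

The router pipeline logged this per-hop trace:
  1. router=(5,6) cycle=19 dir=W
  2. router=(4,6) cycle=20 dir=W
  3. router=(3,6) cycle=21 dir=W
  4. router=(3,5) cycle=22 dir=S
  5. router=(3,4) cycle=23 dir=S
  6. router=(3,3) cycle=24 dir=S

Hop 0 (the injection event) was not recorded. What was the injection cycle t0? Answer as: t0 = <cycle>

Hop 1 reached at cycle 19; hop k is at t0 + k·L.
t0 = cyc[1] − L = 19 − 1 = 18.

t0 = 18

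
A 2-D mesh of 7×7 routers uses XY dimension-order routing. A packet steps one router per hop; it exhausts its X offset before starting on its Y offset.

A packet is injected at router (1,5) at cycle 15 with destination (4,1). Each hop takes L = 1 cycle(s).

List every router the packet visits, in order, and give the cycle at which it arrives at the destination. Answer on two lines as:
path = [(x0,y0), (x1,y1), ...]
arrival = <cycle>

  0. router=(1,5) cycle=15 (inject)
  1. router=(2,5) cycle=16 dir=E
  2. router=(3,5) cycle=17 dir=E
  3. router=(4,5) cycle=18 dir=E
  4. router=(4,4) cycle=19 dir=S
  5. router=(4,3) cycle=20 dir=S
  6. router=(4,2) cycle=21 dir=S
  7. router=(4,1) cycle=22 dir=S

path = [(1,5), (2,5), (3,5), (4,5), (4,4), (4,3), (4,2), (4,1)]
arrival = 22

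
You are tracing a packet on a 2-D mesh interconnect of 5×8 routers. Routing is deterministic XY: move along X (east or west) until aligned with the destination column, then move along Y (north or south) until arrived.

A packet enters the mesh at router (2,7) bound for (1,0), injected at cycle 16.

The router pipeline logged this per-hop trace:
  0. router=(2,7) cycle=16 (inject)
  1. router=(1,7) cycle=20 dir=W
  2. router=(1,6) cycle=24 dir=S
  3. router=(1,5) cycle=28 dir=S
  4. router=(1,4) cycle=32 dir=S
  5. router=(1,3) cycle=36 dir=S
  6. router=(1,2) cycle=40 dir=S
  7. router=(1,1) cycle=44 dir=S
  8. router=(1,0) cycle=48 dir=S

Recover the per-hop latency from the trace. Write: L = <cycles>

L = 4

From hop 0 (16) to hop 1 (20): +4 cycles.
Per-hop latency L = Δcyc = 4.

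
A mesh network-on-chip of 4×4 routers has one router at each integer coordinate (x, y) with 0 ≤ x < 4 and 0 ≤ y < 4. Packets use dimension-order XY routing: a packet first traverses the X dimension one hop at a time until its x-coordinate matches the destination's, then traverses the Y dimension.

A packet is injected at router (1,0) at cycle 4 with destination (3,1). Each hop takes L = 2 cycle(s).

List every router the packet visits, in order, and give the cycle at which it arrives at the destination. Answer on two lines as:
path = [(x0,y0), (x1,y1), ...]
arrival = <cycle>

  0. router=(1,0) cycle=4 (inject)
  1. router=(2,0) cycle=6 dir=E
  2. router=(3,0) cycle=8 dir=E
  3. router=(3,1) cycle=10 dir=N

path = [(1,0), (2,0), (3,0), (3,1)]
arrival = 10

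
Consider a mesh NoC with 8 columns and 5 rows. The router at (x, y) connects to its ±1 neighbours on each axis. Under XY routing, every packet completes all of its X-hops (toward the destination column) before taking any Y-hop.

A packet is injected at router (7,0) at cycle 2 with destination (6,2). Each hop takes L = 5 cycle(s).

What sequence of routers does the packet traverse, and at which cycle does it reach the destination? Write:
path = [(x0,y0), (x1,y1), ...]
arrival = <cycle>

path = [(7,0), (6,0), (6,1), (6,2)]
arrival = 17

t=2: at (7,0)
t=7: at (6,0) after W
t=12: at (6,1) after N
t=17: at (6,2) after N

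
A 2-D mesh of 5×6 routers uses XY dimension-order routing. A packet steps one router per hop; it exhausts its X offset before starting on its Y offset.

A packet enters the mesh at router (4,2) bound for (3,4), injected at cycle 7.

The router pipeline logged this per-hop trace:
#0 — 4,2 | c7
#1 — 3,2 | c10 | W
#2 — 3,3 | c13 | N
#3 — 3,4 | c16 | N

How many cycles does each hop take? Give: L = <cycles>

cyc[1] − cyc[0] = 10 − 7 = 3.
One hop costs L cycles, so L = 3.

L = 3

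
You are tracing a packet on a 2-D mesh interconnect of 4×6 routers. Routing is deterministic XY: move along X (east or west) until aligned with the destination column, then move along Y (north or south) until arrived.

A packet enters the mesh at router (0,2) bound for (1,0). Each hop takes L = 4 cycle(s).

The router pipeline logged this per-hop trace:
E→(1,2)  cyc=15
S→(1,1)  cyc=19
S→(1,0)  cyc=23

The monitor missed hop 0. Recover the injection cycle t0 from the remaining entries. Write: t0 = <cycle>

The first recorded entry is hop 1 at cycle 15.
Subtract one hop: t0 = 15 − 4 = 11.

t0 = 11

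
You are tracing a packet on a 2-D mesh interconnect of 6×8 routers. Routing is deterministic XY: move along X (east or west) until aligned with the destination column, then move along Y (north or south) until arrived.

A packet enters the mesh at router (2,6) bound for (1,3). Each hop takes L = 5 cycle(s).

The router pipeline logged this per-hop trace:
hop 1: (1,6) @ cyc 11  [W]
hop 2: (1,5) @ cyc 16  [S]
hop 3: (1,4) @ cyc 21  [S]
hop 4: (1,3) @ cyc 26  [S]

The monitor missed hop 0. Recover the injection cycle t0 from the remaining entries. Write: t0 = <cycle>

t0 = 6

cyc[1] = 11 and cyc[k] = t0 + k·L for every k.
Therefore t0 = 11 − L = 6.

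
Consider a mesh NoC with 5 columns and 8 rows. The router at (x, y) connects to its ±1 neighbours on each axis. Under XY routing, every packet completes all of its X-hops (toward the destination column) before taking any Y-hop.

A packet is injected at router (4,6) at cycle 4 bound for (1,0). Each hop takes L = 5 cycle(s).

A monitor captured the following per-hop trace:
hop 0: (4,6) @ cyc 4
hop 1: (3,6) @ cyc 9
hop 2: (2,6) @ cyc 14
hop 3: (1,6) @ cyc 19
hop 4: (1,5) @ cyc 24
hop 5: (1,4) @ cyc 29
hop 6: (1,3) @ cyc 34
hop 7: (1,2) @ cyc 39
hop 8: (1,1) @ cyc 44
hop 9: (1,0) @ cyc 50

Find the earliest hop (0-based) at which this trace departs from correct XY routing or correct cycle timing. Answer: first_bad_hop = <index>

first_bad_hop = 9

[1] (-1,+0) / 5c ⇒ ok
[2] (-1,+0) / 5c ⇒ ok
[3] (-1,+0) / 5c ⇒ ok
[4] (+0,-1) / 5c ⇒ ok
[5] (+0,-1) / 5c ⇒ ok
[6] (+0,-1) / 5c ⇒ ok
[7] (+0,-1) / 5c ⇒ ok
[8] (+0,-1) / 5c ⇒ ok
[9] (+0,-1) / 6c ⇒ BAD: Δcyc=6≠L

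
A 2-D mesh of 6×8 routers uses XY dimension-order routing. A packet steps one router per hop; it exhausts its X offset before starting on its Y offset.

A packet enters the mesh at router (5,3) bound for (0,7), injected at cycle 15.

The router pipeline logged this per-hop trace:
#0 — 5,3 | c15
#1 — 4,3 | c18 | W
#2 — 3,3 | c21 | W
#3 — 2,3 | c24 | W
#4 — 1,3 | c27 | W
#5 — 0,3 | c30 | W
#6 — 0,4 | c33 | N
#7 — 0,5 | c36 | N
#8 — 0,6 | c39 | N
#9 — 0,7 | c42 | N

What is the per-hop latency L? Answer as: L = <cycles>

Between hops 0 and 1 the cycle counter advances 18 − 15 = 3.
That increment is L by definition: L = 3.

L = 3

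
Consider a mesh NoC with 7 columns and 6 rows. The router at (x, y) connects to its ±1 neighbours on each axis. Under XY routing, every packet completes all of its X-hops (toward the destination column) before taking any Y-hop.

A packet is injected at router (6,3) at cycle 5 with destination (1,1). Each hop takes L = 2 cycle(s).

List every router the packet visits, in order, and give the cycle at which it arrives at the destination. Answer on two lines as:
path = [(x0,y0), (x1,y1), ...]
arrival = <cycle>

path = [(6,3), (5,3), (4,3), (3,3), (2,3), (1,3), (1,2), (1,1)]
arrival = 19

hop 0: (6,3) @ cyc 5
hop 1: (5,3) @ cyc 7  [W]
hop 2: (4,3) @ cyc 9  [W]
hop 3: (3,3) @ cyc 11  [W]
hop 4: (2,3) @ cyc 13  [W]
hop 5: (1,3) @ cyc 15  [W]
hop 6: (1,2) @ cyc 17  [S]
hop 7: (1,1) @ cyc 19  [S]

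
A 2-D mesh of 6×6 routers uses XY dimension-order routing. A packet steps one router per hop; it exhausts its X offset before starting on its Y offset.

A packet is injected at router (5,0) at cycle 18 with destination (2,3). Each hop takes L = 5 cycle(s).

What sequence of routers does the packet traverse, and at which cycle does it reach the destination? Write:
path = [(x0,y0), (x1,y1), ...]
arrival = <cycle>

path = [(5,0), (4,0), (3,0), (2,0), (2,1), (2,2), (2,3)]
arrival = 48

src (5,0)  cyc=18
W→(4,0)  cyc=23
W→(3,0)  cyc=28
W→(2,0)  cyc=33
N→(2,1)  cyc=38
N→(2,2)  cyc=43
N→(2,3)  cyc=48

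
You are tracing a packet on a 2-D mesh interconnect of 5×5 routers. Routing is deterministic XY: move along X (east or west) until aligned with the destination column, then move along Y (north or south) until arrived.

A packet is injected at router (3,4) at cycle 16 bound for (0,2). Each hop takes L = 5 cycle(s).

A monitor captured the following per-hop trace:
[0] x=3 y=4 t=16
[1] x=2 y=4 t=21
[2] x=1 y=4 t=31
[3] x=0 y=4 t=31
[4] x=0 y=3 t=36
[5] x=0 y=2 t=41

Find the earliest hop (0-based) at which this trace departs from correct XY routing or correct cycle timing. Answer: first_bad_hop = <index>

  1: Δx=-1 Δy=+0 Δt=5 [ok]
  2: Δx=-1 Δy=+0 Δt=10 [BAD: Δcyc=10≠L]

first_bad_hop = 2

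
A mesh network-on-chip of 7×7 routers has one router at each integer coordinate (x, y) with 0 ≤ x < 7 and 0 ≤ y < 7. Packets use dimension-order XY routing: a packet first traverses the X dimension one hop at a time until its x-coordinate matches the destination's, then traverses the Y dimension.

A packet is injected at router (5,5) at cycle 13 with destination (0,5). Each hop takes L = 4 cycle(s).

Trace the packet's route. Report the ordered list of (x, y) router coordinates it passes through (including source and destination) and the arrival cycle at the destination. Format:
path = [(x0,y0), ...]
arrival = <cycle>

path = [(5,5), (4,5), (3,5), (2,5), (1,5), (0,5)]
arrival = 33

hop 0: (5,5) @ cyc 13
hop 1: (4,5) @ cyc 17  [W]
hop 2: (3,5) @ cyc 21  [W]
hop 3: (2,5) @ cyc 25  [W]
hop 4: (1,5) @ cyc 29  [W]
hop 5: (0,5) @ cyc 33  [W]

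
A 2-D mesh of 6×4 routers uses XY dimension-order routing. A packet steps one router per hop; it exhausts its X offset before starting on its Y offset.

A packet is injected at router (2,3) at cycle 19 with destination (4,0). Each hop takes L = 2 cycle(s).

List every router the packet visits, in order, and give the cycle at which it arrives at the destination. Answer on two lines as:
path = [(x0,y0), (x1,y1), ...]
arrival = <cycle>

  0. router=(2,3) cycle=19 (inject)
  1. router=(3,3) cycle=21 dir=E
  2. router=(4,3) cycle=23 dir=E
  3. router=(4,2) cycle=25 dir=S
  4. router=(4,1) cycle=27 dir=S
  5. router=(4,0) cycle=29 dir=S

path = [(2,3), (3,3), (4,3), (4,2), (4,1), (4,0)]
arrival = 29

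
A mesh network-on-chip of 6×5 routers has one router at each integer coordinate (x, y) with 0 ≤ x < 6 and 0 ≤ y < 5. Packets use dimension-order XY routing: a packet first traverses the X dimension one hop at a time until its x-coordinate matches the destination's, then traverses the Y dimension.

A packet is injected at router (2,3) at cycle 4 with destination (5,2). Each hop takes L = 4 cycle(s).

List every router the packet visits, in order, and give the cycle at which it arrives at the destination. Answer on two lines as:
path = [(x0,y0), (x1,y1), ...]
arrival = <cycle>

[0] x=2 y=3 t=4
[1] x=3 y=3 t=8 →E
[2] x=4 y=3 t=12 →E
[3] x=5 y=3 t=16 →E
[4] x=5 y=2 t=20 →S

path = [(2,3), (3,3), (4,3), (5,3), (5,2)]
arrival = 20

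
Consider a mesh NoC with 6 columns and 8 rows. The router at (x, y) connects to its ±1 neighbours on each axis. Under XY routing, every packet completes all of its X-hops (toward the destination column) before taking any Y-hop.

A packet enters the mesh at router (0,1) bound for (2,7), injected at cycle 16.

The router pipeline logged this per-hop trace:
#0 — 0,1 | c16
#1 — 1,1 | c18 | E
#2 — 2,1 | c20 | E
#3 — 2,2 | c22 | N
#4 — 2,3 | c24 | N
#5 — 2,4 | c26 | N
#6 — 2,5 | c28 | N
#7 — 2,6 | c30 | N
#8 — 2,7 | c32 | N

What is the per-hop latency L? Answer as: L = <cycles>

cyc[1] − cyc[0] = 18 − 16 = 2.
One hop costs L cycles, so L = 2.

L = 2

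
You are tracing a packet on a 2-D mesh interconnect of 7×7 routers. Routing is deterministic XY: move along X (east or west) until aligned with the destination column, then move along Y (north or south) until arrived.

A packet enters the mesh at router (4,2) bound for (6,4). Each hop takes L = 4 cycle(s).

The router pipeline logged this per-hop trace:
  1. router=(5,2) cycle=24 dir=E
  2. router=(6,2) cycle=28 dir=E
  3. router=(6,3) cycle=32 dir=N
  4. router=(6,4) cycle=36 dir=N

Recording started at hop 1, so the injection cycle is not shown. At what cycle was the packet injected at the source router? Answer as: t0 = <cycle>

At hop 1 the cycle is 24; in general cyc_k = t0 + kL.
So t0 = 24 − 1·4 = 20.

t0 = 20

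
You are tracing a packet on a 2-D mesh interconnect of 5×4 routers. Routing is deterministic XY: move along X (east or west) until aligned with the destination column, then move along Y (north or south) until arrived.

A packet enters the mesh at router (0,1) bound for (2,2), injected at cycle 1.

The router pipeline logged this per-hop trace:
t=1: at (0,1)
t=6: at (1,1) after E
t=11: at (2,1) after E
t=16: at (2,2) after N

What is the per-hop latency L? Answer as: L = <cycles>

L = 5

Between hops 0 and 1 the cycle counter advances 6 − 1 = 5.
Each hop adds L, hence L = 5.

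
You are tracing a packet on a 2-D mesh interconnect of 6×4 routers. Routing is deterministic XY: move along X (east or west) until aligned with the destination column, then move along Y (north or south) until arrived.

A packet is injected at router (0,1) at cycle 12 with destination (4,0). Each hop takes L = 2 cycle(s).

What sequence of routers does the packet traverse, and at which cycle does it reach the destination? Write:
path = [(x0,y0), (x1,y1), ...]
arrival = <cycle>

path = [(0,1), (1,1), (2,1), (3,1), (4,1), (4,0)]
arrival = 22

src (0,1)  cyc=12
E→(1,1)  cyc=14
E→(2,1)  cyc=16
E→(3,1)  cyc=18
E→(4,1)  cyc=20
S→(4,0)  cyc=22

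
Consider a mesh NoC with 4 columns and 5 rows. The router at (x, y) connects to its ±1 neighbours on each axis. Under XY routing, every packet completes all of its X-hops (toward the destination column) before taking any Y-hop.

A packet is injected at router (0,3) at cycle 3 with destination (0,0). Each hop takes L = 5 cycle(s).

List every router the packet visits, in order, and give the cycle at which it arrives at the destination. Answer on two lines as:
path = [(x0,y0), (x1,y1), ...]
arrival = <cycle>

path = [(0,3), (0,2), (0,1), (0,0)]
arrival = 18

src (0,3)  cyc=3
S→(0,2)  cyc=8
S→(0,1)  cyc=13
S→(0,0)  cyc=18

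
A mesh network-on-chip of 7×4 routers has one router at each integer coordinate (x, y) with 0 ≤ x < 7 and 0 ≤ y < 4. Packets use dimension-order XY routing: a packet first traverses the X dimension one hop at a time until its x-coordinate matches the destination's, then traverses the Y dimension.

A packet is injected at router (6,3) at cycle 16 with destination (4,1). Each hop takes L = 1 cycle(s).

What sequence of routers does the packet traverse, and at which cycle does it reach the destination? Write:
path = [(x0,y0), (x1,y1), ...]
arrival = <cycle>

path = [(6,3), (5,3), (4,3), (4,2), (4,1)]
arrival = 20

  0. router=(6,3) cycle=16 (inject)
  1. router=(5,3) cycle=17 dir=W
  2. router=(4,3) cycle=18 dir=W
  3. router=(4,2) cycle=19 dir=S
  4. router=(4,1) cycle=20 dir=S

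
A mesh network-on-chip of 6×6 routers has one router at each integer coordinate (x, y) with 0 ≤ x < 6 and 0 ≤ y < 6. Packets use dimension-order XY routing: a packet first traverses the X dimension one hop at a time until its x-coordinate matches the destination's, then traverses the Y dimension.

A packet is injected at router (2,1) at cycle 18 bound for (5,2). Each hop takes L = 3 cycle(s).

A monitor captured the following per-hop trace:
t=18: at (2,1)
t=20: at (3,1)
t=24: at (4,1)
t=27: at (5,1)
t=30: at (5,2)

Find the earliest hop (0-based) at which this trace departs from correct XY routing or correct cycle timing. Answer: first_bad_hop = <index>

[1] (+1,+0) / 2c ⇒ BAD: Δcyc=2≠L

first_bad_hop = 1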